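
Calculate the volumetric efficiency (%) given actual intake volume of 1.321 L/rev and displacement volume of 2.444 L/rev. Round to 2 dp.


eta_v = (V_actual / V_disp) * 100
Ratio = 1.321 / 2.444 = 0.5405
eta_v = 0.5405 * 100 = 54.05%


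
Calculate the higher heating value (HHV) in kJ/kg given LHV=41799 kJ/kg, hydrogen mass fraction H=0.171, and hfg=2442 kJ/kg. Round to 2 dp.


HHV = LHV + hfg * 9 * H
Water addition = 2442 * 9 * 0.171 = 3758.238 kJ/kg
HHV = 41799 + 3758.238 = 45557.24 kJ/kg


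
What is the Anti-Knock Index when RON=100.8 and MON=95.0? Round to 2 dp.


AKI = (RON + MON) / 2
AKI = (100.8 + 95.0) / 2
AKI = 195.8 / 2 = 97.90


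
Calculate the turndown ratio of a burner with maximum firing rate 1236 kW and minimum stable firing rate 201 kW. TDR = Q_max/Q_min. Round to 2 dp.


TDR = Q_max / Q_min
TDR = 1236 / 201 = 6.15


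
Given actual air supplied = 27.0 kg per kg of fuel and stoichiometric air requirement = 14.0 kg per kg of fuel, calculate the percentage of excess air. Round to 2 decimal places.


Excess air = actual - stoichiometric = 27.0 - 14.0 = 13.00 kg/kg fuel
Excess air % = (excess / stoich) * 100 = (13.00 / 14.0) * 100 = 92.86%


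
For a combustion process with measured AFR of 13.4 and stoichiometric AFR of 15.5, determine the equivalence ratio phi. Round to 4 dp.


phi = AFR_stoich / AFR_actual
phi = 15.5 / 13.4 = 1.1567


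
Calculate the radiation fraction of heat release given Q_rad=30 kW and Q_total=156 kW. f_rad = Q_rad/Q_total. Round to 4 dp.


f_rad = Q_rad / Q_total
f_rad = 30 / 156 = 0.1923


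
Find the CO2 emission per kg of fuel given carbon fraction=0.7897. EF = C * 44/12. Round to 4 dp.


EF = C_frac * (M_CO2 / M_C)
EF = 0.7897 * (44/12)
EF = 0.7897 * 3.666667 = 2.8956 kg_CO2/kg_fuel


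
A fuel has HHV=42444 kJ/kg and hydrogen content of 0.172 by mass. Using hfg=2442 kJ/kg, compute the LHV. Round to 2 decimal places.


LHV = HHV - hfg * 9 * H
Water correction = 2442 * 9 * 0.172 = 3780.216 kJ/kg
LHV = 42444 - 3780.216 = 38663.78 kJ/kg


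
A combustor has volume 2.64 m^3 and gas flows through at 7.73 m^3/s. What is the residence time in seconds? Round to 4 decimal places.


tau = V / Q_flow
tau = 2.64 / 7.73 = 0.3415 s


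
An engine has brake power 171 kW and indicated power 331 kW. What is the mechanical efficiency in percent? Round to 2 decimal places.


eta_mech = (BP / IP) * 100
Ratio = 171 / 331 = 0.5166
eta_mech = 0.5166 * 100 = 51.66%


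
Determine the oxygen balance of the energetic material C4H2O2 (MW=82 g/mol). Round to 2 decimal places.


OB = -1600 * (2C + H/2 - O) / MW
Inner = 2*4 + 2/2 - 2 = 7.00
OB = -1600 * 7.00 / 82 = -136.59%


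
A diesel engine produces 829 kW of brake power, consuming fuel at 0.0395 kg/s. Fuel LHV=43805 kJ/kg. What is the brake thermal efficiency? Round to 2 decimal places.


eta_BTE = (BP / (mf * LHV)) * 100
Denominator = 0.0395 * 43805 = 1730.2975 kW
eta_BTE = (829 / 1730.2975) * 100 = 47.91%


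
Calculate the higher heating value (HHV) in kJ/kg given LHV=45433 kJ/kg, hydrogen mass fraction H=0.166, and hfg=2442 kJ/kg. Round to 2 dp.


HHV = LHV + hfg * 9 * H
Water addition = 2442 * 9 * 0.166 = 3648.348 kJ/kg
HHV = 45433 + 3648.348 = 49081.35 kJ/kg


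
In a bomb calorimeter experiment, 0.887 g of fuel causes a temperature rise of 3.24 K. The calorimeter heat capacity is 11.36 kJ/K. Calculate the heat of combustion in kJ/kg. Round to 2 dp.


Hc = C_cal * delta_T / m_fuel
Q_released = 11.36 * 3.24 = 36.8064 kJ
m_fuel = 0.887 g = 0.887/1000 kg = 0.000887 kg
Hc = 36.8064 / 0.000887 = 41495.38 kJ/kg


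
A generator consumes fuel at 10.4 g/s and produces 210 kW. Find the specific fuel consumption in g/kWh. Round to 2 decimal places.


SFC = (mf / BP) * 3600
Rate = 10.4 / 210 = 0.049524 g/(s*kW)
SFC = 0.049524 * 3600 = 178.29 g/kWh


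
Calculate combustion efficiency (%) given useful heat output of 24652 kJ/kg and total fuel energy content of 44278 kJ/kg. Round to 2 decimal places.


Efficiency = (Q_useful / Q_fuel) * 100
Efficiency = (24652 / 44278) * 100
Efficiency = 0.5568 * 100 = 55.68%


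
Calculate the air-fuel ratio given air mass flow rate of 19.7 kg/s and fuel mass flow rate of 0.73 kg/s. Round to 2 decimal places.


AFR = m_air / m_fuel
AFR = 19.7 / 0.73 = 26.99


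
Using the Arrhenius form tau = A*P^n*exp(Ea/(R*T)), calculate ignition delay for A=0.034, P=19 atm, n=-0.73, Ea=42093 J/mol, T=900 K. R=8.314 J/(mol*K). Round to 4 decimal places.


tau = A * P^n * exp(Ea/(R*T))
P^n = 19^(-0.73) = 0.11654935
Ea/(R*T) = 42093/(8.314*900) = 5.625451
exp(Ea/(R*T)) = 277.397375
tau = 0.034 * 0.11654935 * 277.397375 = 1.0992 ms


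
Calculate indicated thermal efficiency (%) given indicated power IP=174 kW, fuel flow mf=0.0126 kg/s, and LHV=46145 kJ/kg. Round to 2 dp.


eta_ith = (IP / (mf * LHV)) * 100
Denominator = 0.0126 * 46145 = 581.4270 kW
eta_ith = (174 / 581.4270) * 100 = 29.93%


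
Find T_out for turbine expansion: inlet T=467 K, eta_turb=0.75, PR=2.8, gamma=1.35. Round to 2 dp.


T_out = T_in * (1 - eta * (1 - PR^(-(gamma-1)/gamma)))
Exponent = -(1.35-1)/1.35 = -0.25925926
PR^exp = 2.8^(-0.25925926) = 0.76572026
Factor = 1 - 0.75*(1 - 0.76572026) = 0.82429020
T_out = 467 * 0.82429020 = 384.94 K


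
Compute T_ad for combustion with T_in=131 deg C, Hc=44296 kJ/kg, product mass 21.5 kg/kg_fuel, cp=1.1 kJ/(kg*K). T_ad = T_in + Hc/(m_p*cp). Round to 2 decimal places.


T_ad = T_in + Hc / (m_p * cp)
Denominator = 21.5 * 1.1 = 23.6500
Temperature rise = 44296 / 23.6500 = 1872.98 K
T_ad = 131 + 1872.98 = 2003.98 deg C


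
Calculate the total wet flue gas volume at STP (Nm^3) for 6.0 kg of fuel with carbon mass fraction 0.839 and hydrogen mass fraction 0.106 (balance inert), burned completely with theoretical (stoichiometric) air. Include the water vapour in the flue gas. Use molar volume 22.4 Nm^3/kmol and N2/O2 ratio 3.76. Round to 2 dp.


Per kg fuel: CO2 = (C/12 kmol)*22.4 = (0.839/12)*22.4 = 1.56613 Nm^3
Per kg fuel: H2O = (H/2 kmol)*22.4 = (0.106/2)*22.4 = 1.18720 Nm^3
O2 needed per kg fuel = C/12 + H/4 = 0.839/12 + 0.106/4 = 0.09641667 kmol
Per kg fuel: N2 = O2*3.76*22.4 = 0.09641667*3.76*22.4 = 8.12060 Nm^3
Total per kg = 1.56613 + 1.18720 + 8.12060 = 10.87393 Nm^3
Total = 10.87393 * 6.0 = 65.24 Nm^3


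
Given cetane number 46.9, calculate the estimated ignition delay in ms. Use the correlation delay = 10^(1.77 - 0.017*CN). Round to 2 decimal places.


delay = 10^(1.77 - 0.017*CN)
Exponent = 1.77 - 0.017*46.9 = 0.9727
delay = 10^0.9727 = 9.39 ms


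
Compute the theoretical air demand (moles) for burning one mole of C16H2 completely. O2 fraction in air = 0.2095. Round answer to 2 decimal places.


Balanced combustion: C16H2 + 16.5 O2 -> 16 CO2 + 1 H2O
O2 needed = C + H/4 = 16 + 2/4 = 16.50 moles
Air moles = O2 / 0.2095 = 16.50 / 0.2095 = 78.76 moles air


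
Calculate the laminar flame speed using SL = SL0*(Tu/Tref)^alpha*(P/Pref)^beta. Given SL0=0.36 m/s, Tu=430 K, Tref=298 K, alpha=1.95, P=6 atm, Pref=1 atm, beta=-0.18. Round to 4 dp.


SL = SL0 * (Tu/Tref)^alpha * (P/Pref)^beta
T ratio = 430/298 = 1.44295302
(T ratio)^alpha = 1.44295302^1.95 = 2.044287
(P/Pref)^beta = 6^(-0.18) = 0.724324
SL = 0.36 * 2.044287 * 0.724324 = 0.5331 m/s


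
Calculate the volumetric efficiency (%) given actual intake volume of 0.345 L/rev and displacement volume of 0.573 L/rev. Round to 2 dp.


eta_v = (V_actual / V_disp) * 100
Ratio = 0.345 / 0.573 = 0.6021
eta_v = 0.6021 * 100 = 60.21%


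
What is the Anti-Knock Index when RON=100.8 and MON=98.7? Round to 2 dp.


AKI = (RON + MON) / 2
AKI = (100.8 + 98.7) / 2
AKI = 199.5 / 2 = 99.75


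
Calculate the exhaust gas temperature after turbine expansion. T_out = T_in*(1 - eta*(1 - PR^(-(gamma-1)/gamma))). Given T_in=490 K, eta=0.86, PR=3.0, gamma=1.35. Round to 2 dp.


T_out = T_in * (1 - eta * (1 - PR^(-(gamma-1)/gamma)))
Exponent = -(1.35-1)/1.35 = -0.25925926
PR^exp = 3.0^(-0.25925926) = 0.75214556
Factor = 1 - 0.86*(1 - 0.75214556) = 0.78684518
T_out = 490 * 0.78684518 = 385.55 K


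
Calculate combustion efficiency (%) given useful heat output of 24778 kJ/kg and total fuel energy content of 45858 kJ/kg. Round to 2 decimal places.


Efficiency = (Q_useful / Q_fuel) * 100
Efficiency = (24778 / 45858) * 100
Efficiency = 0.5403 * 100 = 54.03%


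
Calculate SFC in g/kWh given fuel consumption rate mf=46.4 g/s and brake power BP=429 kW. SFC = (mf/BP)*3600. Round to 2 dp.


SFC = (mf / BP) * 3600
Rate = 46.4 / 429 = 0.108159 g/(s*kW)
SFC = 0.108159 * 3600 = 389.37 g/kWh


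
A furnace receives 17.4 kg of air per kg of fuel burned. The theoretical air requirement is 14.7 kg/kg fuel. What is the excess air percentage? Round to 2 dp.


Excess air = actual - stoichiometric = 17.4 - 14.7 = 2.70 kg/kg fuel
Excess air % = (excess / stoich) * 100 = (2.70 / 14.7) * 100 = 18.37%


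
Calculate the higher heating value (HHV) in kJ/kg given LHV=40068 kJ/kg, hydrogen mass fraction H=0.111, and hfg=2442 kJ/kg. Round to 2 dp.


HHV = LHV + hfg * 9 * H
Water addition = 2442 * 9 * 0.111 = 2439.558 kJ/kg
HHV = 40068 + 2439.558 = 42507.56 kJ/kg


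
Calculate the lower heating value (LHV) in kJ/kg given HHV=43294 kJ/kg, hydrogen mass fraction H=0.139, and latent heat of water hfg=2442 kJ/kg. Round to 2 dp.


LHV = HHV - hfg * 9 * H
Water correction = 2442 * 9 * 0.139 = 3054.942 kJ/kg
LHV = 43294 - 3054.942 = 40239.06 kJ/kg


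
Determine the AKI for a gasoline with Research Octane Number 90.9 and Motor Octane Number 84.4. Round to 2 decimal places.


AKI = (RON + MON) / 2
AKI = (90.9 + 84.4) / 2
AKI = 175.3 / 2 = 87.65


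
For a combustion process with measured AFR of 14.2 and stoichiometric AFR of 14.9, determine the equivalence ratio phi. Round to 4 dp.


phi = AFR_stoich / AFR_actual
phi = 14.9 / 14.2 = 1.0493


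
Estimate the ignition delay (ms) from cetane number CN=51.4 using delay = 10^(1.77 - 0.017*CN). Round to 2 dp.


delay = 10^(1.77 - 0.017*CN)
Exponent = 1.77 - 0.017*51.4 = 0.8962
delay = 10^0.8962 = 7.87 ms


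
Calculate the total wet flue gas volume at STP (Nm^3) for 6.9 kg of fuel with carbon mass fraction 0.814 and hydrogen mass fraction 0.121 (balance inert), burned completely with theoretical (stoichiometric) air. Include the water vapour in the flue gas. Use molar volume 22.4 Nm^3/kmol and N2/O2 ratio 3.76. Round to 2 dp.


Per kg fuel: CO2 = (C/12 kmol)*22.4 = (0.814/12)*22.4 = 1.51947 Nm^3
Per kg fuel: H2O = (H/2 kmol)*22.4 = (0.121/2)*22.4 = 1.35520 Nm^3
O2 needed per kg fuel = C/12 + H/4 = 0.814/12 + 0.121/4 = 0.09808333 kmol
Per kg fuel: N2 = O2*3.76*22.4 = 0.09808333*3.76*22.4 = 8.26097 Nm^3
Total per kg = 1.51947 + 1.35520 + 8.26097 = 11.13564 Nm^3
Total = 11.13564 * 6.9 = 76.84 Nm^3


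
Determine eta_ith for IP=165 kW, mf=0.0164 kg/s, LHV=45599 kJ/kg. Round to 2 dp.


eta_ith = (IP / (mf * LHV)) * 100
Denominator = 0.0164 * 45599 = 747.8236 kW
eta_ith = (165 / 747.8236) * 100 = 22.06%


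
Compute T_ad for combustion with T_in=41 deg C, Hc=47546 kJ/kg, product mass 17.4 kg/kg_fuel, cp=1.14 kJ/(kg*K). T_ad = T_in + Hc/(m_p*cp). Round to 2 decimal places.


T_ad = T_in + Hc / (m_p * cp)
Denominator = 17.4 * 1.14 = 19.8360
Temperature rise = 47546 / 19.8360 = 2396.96 K
T_ad = 41 + 2396.96 = 2437.96 deg C


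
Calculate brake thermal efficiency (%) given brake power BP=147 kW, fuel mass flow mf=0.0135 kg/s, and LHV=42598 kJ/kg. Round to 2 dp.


eta_BTE = (BP / (mf * LHV)) * 100
Denominator = 0.0135 * 42598 = 575.0730 kW
eta_BTE = (147 / 575.0730) * 100 = 25.56%


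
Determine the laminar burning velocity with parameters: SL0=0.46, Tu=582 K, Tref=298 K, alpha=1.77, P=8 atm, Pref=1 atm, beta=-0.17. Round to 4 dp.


SL = SL0 * (Tu/Tref)^alpha * (P/Pref)^beta
T ratio = 582/298 = 1.95302013
(T ratio)^alpha = 1.95302013^1.77 = 3.270024
(P/Pref)^beta = 8^(-0.17) = 0.702222
SL = 0.46 * 3.270024 * 0.702222 = 1.0563 m/s


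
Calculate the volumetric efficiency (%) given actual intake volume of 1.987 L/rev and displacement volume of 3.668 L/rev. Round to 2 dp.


eta_v = (V_actual / V_disp) * 100
Ratio = 1.987 / 3.668 = 0.5417
eta_v = 0.5417 * 100 = 54.17%


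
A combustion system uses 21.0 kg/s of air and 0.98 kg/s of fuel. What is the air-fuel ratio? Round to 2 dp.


AFR = m_air / m_fuel
AFR = 21.0 / 0.98 = 21.43


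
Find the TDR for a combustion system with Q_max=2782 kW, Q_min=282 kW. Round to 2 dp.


TDR = Q_max / Q_min
TDR = 2782 / 282 = 9.87


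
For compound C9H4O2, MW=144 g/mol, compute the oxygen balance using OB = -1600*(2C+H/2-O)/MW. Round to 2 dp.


OB = -1600 * (2C + H/2 - O) / MW
Inner = 2*9 + 4/2 - 2 = 18.00
OB = -1600 * 18.00 / 144 = -200.00%


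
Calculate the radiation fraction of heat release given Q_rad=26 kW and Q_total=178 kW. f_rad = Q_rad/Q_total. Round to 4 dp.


f_rad = Q_rad / Q_total
f_rad = 26 / 178 = 0.1461


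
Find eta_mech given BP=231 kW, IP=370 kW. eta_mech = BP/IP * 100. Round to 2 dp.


eta_mech = (BP / IP) * 100
Ratio = 231 / 370 = 0.6243
eta_mech = 0.6243 * 100 = 62.43%


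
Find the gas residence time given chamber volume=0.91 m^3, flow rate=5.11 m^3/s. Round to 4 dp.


tau = V / Q_flow
tau = 0.91 / 5.11 = 0.1781 s


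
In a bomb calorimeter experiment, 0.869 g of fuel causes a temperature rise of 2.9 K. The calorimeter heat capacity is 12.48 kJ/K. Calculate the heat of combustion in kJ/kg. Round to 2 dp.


Hc = C_cal * delta_T / m_fuel
Q_released = 12.48 * 2.9 = 36.1920 kJ
m_fuel = 0.869 g = 0.869/1000 kg = 0.000869 kg
Hc = 36.1920 / 0.000869 = 41647.87 kJ/kg


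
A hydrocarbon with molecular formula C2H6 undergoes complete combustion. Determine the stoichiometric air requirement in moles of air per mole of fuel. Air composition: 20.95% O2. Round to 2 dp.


Balanced combustion: C2H6 + 3.5 O2 -> 2 CO2 + 3 H2O
O2 needed = C + H/4 = 2 + 6/4 = 3.50 moles
Air moles = O2 / 0.2095 = 3.50 / 0.2095 = 16.71 moles air


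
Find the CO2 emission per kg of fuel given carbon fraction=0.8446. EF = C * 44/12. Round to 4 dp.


EF = C_frac * (M_CO2 / M_C)
EF = 0.8446 * (44/12)
EF = 0.8446 * 3.666667 = 3.0969 kg_CO2/kg_fuel


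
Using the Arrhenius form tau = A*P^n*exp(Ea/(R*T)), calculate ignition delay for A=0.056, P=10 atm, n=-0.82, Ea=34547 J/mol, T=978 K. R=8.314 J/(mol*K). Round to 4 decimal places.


tau = A * P^n * exp(Ea/(R*T))
P^n = 10^(-0.82) = 0.15135612
Ea/(R*T) = 34547/(8.314*978) = 4.248753
exp(Ea/(R*T)) = 70.018032
tau = 0.056 * 0.15135612 * 70.018032 = 0.5935 ms


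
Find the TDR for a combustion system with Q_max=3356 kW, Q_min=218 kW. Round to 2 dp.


TDR = Q_max / Q_min
TDR = 3356 / 218 = 15.39


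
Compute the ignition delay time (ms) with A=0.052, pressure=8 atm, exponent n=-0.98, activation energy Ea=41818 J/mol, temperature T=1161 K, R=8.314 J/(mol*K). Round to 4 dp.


tau = A * P^n * exp(Ea/(R*T))
P^n = 8^(-0.98) = 0.13030822
Ea/(R*T) = 41818/(8.314*1161) = 4.332325
exp(Ea/(R*T)) = 76.121055
tau = 0.052 * 0.13030822 * 76.121055 = 0.5158 ms


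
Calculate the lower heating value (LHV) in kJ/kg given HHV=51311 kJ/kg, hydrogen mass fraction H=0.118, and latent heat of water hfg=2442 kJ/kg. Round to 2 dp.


LHV = HHV - hfg * 9 * H
Water correction = 2442 * 9 * 0.118 = 2593.404 kJ/kg
LHV = 51311 - 2593.404 = 48717.60 kJ/kg


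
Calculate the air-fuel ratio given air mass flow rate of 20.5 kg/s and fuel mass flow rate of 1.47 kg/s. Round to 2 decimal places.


AFR = m_air / m_fuel
AFR = 20.5 / 1.47 = 13.95


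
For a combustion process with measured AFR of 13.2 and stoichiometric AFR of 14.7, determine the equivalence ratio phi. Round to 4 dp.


phi = AFR_stoich / AFR_actual
phi = 14.7 / 13.2 = 1.1136


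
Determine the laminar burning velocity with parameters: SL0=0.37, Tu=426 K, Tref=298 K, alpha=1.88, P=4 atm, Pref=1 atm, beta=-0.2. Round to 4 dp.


SL = SL0 * (Tu/Tref)^alpha * (P/Pref)^beta
T ratio = 426/298 = 1.42953020
(T ratio)^alpha = 1.42953020^1.88 = 1.957778
(P/Pref)^beta = 4^(-0.2) = 0.757858
SL = 0.37 * 1.957778 * 0.757858 = 0.5490 m/s


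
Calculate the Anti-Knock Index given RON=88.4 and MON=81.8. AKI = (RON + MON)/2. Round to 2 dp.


AKI = (RON + MON) / 2
AKI = (88.4 + 81.8) / 2
AKI = 170.2 / 2 = 85.10


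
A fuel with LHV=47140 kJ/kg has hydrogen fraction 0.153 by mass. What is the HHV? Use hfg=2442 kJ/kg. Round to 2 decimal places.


HHV = LHV + hfg * 9 * H
Water addition = 2442 * 9 * 0.153 = 3362.634 kJ/kg
HHV = 47140 + 3362.634 = 50502.63 kJ/kg


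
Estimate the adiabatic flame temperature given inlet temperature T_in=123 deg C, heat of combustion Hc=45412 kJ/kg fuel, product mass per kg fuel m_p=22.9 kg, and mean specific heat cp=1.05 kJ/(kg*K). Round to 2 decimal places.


T_ad = T_in + Hc / (m_p * cp)
Denominator = 22.9 * 1.05 = 24.0450
Temperature rise = 45412 / 24.0450 = 1888.63 K
T_ad = 123 + 1888.63 = 2011.63 deg C


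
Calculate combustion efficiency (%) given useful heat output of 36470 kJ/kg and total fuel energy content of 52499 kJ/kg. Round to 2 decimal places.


Efficiency = (Q_useful / Q_fuel) * 100
Efficiency = (36470 / 52499) * 100
Efficiency = 0.6947 * 100 = 69.47%


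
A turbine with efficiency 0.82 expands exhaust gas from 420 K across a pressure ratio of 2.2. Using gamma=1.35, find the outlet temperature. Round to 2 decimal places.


T_out = T_in * (1 - eta * (1 - PR^(-(gamma-1)/gamma)))
Exponent = -(1.35-1)/1.35 = -0.25925926
PR^exp = 2.2^(-0.25925926) = 0.81512413
Factor = 1 - 0.82*(1 - 0.81512413) = 0.84840179
T_out = 420 * 0.84840179 = 356.33 K


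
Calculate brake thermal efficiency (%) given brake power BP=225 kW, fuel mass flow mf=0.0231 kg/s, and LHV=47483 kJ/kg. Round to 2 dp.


eta_BTE = (BP / (mf * LHV)) * 100
Denominator = 0.0231 * 47483 = 1096.8573 kW
eta_BTE = (225 / 1096.8573) * 100 = 20.51%


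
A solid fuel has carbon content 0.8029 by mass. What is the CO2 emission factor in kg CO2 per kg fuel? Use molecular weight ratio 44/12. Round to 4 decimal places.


EF = C_frac * (M_CO2 / M_C)
EF = 0.8029 * (44/12)
EF = 0.8029 * 3.666667 = 2.9440 kg_CO2/kg_fuel


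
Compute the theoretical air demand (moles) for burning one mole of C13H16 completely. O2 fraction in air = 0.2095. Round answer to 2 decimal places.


Balanced combustion: C13H16 + 17 O2 -> 13 CO2 + 8 H2O
O2 needed = C + H/4 = 13 + 16/4 = 17.00 moles
Air moles = O2 / 0.2095 = 17.00 / 0.2095 = 81.15 moles air


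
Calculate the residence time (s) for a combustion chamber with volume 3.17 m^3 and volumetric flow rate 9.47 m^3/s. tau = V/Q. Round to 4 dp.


tau = V / Q_flow
tau = 3.17 / 9.47 = 0.3347 s


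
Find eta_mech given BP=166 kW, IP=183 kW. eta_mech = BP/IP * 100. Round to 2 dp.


eta_mech = (BP / IP) * 100
Ratio = 166 / 183 = 0.9071
eta_mech = 0.9071 * 100 = 90.71%


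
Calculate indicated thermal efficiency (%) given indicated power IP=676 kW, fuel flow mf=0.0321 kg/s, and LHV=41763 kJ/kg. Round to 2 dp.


eta_ith = (IP / (mf * LHV)) * 100
Denominator = 0.0321 * 41763 = 1340.5923 kW
eta_ith = (676 / 1340.5923) * 100 = 50.43%


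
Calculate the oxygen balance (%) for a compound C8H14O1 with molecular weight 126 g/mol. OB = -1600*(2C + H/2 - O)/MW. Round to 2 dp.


OB = -1600 * (2C + H/2 - O) / MW
Inner = 2*8 + 14/2 - 1 = 22.00
OB = -1600 * 22.00 / 126 = -279.37%


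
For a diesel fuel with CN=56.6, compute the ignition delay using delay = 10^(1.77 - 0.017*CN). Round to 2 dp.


delay = 10^(1.77 - 0.017*CN)
Exponent = 1.77 - 0.017*56.6 = 0.8078
delay = 10^0.8078 = 6.42 ms


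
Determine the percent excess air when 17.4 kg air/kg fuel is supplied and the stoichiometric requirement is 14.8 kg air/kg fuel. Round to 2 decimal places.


Excess air = actual - stoichiometric = 17.4 - 14.8 = 2.60 kg/kg fuel
Excess air % = (excess / stoich) * 100 = (2.60 / 14.8) * 100 = 17.57%


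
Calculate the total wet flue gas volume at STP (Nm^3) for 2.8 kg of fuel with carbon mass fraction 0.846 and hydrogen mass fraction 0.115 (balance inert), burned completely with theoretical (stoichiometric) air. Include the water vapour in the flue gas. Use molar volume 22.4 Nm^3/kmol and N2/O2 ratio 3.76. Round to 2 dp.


Per kg fuel: CO2 = (C/12 kmol)*22.4 = (0.846/12)*22.4 = 1.57920 Nm^3
Per kg fuel: H2O = (H/2 kmol)*22.4 = (0.115/2)*22.4 = 1.28800 Nm^3
O2 needed per kg fuel = C/12 + H/4 = 0.846/12 + 0.115/4 = 0.09925000 kmol
Per kg fuel: N2 = O2*3.76*22.4 = 0.09925000*3.76*22.4 = 8.35923 Nm^3
Total per kg = 1.57920 + 1.28800 + 8.35923 = 11.22643 Nm^3
Total = 11.22643 * 2.8 = 31.43 Nm^3


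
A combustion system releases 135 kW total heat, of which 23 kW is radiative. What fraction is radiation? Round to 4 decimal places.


f_rad = Q_rad / Q_total
f_rad = 23 / 135 = 0.1704


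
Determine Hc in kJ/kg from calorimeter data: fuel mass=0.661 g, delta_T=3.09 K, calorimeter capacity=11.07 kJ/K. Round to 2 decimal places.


Hc = C_cal * delta_T / m_fuel
Q_released = 11.07 * 3.09 = 34.2063 kJ
m_fuel = 0.661 g = 0.661/1000 kg = 0.000661 kg
Hc = 34.2063 / 0.000661 = 51749.32 kJ/kg


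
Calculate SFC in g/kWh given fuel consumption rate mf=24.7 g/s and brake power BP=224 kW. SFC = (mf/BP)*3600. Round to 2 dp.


SFC = (mf / BP) * 3600
Rate = 24.7 / 224 = 0.110268 g/(s*kW)
SFC = 0.110268 * 3600 = 396.96 g/kWh


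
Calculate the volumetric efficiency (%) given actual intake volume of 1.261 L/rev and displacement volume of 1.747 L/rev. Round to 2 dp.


eta_v = (V_actual / V_disp) * 100
Ratio = 1.261 / 1.747 = 0.7218
eta_v = 0.7218 * 100 = 72.18%


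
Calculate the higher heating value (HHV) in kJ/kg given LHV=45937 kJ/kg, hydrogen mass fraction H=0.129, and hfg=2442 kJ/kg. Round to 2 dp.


HHV = LHV + hfg * 9 * H
Water addition = 2442 * 9 * 0.129 = 2835.162 kJ/kg
HHV = 45937 + 2835.162 = 48772.16 kJ/kg


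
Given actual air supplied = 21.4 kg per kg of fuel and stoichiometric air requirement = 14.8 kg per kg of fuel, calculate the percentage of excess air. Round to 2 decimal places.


Excess air = actual - stoichiometric = 21.4 - 14.8 = 6.60 kg/kg fuel
Excess air % = (excess / stoich) * 100 = (6.60 / 14.8) * 100 = 44.59%


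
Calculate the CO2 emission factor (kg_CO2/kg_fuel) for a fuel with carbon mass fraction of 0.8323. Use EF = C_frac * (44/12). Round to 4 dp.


EF = C_frac * (M_CO2 / M_C)
EF = 0.8323 * (44/12)
EF = 0.8323 * 3.666667 = 3.0518 kg_CO2/kg_fuel


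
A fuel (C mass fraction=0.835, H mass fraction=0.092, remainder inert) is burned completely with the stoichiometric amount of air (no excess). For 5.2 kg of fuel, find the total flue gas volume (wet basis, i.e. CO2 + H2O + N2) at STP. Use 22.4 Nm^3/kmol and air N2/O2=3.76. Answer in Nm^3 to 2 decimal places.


Per kg fuel: CO2 = (C/12 kmol)*22.4 = (0.835/12)*22.4 = 1.55867 Nm^3
Per kg fuel: H2O = (H/2 kmol)*22.4 = (0.092/2)*22.4 = 1.03040 Nm^3
O2 needed per kg fuel = C/12 + H/4 = 0.835/12 + 0.092/4 = 0.09258333 kmol
Per kg fuel: N2 = O2*3.76*22.4 = 0.09258333*3.76*22.4 = 7.79774 Nm^3
Total per kg = 1.55867 + 1.03040 + 7.79774 = 10.38681 Nm^3
Total = 10.38681 * 5.2 = 54.01 Nm^3


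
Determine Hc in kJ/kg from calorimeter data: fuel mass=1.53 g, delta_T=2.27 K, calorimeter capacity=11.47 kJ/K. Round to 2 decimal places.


Hc = C_cal * delta_T / m_fuel
Q_released = 11.47 * 2.27 = 26.0369 kJ
m_fuel = 1.53 g = 1.53/1000 kg = 0.001530 kg
Hc = 26.0369 / 0.001530 = 17017.58 kJ/kg


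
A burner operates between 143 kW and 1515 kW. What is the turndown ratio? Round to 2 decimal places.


TDR = Q_max / Q_min
TDR = 1515 / 143 = 10.59


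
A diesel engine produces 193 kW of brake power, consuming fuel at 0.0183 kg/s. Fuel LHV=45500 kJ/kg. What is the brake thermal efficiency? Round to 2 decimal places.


eta_BTE = (BP / (mf * LHV)) * 100
Denominator = 0.0183 * 45500 = 832.6500 kW
eta_BTE = (193 / 832.6500) * 100 = 23.18%


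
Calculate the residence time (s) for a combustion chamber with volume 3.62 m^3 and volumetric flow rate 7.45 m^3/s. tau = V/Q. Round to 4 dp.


tau = V / Q_flow
tau = 3.62 / 7.45 = 0.4859 s


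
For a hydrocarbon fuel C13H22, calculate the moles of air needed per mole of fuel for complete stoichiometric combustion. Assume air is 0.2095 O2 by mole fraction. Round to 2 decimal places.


Balanced combustion: C13H22 + 18.5 O2 -> 13 CO2 + 11 H2O
O2 needed = C + H/4 = 13 + 22/4 = 18.50 moles
Air moles = O2 / 0.2095 = 18.50 / 0.2095 = 88.31 moles air


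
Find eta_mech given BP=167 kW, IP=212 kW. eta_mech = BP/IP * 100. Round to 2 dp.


eta_mech = (BP / IP) * 100
Ratio = 167 / 212 = 0.7877
eta_mech = 0.7877 * 100 = 78.77%


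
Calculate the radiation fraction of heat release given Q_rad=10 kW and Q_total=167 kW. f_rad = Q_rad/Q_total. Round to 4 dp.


f_rad = Q_rad / Q_total
f_rad = 10 / 167 = 0.0599


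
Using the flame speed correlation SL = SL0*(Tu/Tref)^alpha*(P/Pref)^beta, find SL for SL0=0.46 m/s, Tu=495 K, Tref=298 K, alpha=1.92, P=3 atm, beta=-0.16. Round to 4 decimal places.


SL = SL0 * (Tu/Tref)^alpha * (P/Pref)^beta
T ratio = 495/298 = 1.66107383
(T ratio)^alpha = 1.66107383^1.92 = 2.649395
(P/Pref)^beta = 3^(-0.16) = 0.838804
SL = 0.46 * 2.649395 * 0.838804 = 1.0223 m/s


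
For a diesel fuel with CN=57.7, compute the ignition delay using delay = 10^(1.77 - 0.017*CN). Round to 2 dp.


delay = 10^(1.77 - 0.017*CN)
Exponent = 1.77 - 0.017*57.7 = 0.7891
delay = 10^0.7891 = 6.15 ms


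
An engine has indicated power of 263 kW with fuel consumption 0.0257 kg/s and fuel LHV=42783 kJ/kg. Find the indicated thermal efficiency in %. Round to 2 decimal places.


eta_ith = (IP / (mf * LHV)) * 100
Denominator = 0.0257 * 42783 = 1099.5231 kW
eta_ith = (263 / 1099.5231) * 100 = 23.92%


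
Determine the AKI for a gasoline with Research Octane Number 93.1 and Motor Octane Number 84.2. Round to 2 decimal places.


AKI = (RON + MON) / 2
AKI = (93.1 + 84.2) / 2
AKI = 177.3 / 2 = 88.65


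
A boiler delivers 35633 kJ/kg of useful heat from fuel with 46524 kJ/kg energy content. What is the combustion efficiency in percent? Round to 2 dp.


Efficiency = (Q_useful / Q_fuel) * 100
Efficiency = (35633 / 46524) * 100
Efficiency = 0.7659 * 100 = 76.59%


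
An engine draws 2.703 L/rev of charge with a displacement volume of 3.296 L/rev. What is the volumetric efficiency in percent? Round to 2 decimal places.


eta_v = (V_actual / V_disp) * 100
Ratio = 2.703 / 3.296 = 0.8201
eta_v = 0.8201 * 100 = 82.01%


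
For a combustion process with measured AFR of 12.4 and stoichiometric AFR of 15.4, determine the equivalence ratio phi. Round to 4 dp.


phi = AFR_stoich / AFR_actual
phi = 15.4 / 12.4 = 1.2419


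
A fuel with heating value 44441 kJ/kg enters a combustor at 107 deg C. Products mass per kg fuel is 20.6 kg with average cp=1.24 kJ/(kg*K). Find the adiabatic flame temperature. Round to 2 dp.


T_ad = T_in + Hc / (m_p * cp)
Denominator = 20.6 * 1.24 = 25.5440
Temperature rise = 44441 / 25.5440 = 1739.78 K
T_ad = 107 + 1739.78 = 1846.78 deg C


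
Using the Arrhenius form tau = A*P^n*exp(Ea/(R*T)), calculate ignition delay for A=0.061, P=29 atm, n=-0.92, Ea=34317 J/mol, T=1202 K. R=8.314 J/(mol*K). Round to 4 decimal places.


tau = A * P^n * exp(Ea/(R*T))
P^n = 29^(-0.92) = 0.04514336
Ea/(R*T) = 34317/(8.314*1202) = 3.433957
exp(Ea/(R*T)) = 30.999057
tau = 0.061 * 0.04514336 * 30.999057 = 0.0854 ms


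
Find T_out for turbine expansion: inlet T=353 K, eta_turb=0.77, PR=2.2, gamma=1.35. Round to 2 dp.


T_out = T_in * (1 - eta * (1 - PR^(-(gamma-1)/gamma)))
Exponent = -(1.35-1)/1.35 = -0.25925926
PR^exp = 2.2^(-0.25925926) = 0.81512413
Factor = 1 - 0.77*(1 - 0.81512413) = 0.85764558
T_out = 353 * 0.85764558 = 302.75 K


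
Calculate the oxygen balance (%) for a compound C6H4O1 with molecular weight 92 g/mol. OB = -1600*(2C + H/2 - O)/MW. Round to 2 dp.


OB = -1600 * (2C + H/2 - O) / MW
Inner = 2*6 + 4/2 - 1 = 13.00
OB = -1600 * 13.00 / 92 = -226.09%


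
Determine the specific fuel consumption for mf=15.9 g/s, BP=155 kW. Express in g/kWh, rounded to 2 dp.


SFC = (mf / BP) * 3600
Rate = 15.9 / 155 = 0.102581 g/(s*kW)
SFC = 0.102581 * 3600 = 369.29 g/kWh


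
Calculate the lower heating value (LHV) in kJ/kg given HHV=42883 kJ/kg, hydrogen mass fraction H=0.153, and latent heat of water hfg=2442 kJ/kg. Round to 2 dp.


LHV = HHV - hfg * 9 * H
Water correction = 2442 * 9 * 0.153 = 3362.634 kJ/kg
LHV = 42883 - 3362.634 = 39520.37 kJ/kg


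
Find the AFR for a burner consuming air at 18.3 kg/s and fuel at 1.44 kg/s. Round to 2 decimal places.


AFR = m_air / m_fuel
AFR = 18.3 / 1.44 = 12.71


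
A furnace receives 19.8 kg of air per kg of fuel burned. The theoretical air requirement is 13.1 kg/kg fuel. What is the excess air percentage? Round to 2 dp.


Excess air = actual - stoichiometric = 19.8 - 13.1 = 6.70 kg/kg fuel
Excess air % = (excess / stoich) * 100 = (6.70 / 13.1) * 100 = 51.15%


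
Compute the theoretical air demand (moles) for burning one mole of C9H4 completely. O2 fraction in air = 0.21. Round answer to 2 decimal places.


Balanced combustion: C9H4 + 10 O2 -> 9 CO2 + 2 H2O
O2 needed = C + H/4 = 9 + 4/4 = 10.00 moles
Air moles = O2 / 0.21 = 10.00 / 0.21 = 47.62 moles air


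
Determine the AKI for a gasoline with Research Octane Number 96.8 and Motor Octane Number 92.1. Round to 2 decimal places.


AKI = (RON + MON) / 2
AKI = (96.8 + 92.1) / 2
AKI = 188.9 / 2 = 94.45


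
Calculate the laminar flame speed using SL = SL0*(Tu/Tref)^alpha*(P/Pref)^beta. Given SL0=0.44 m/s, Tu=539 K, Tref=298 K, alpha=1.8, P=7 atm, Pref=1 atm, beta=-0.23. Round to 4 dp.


SL = SL0 * (Tu/Tref)^alpha * (P/Pref)^beta
T ratio = 539/298 = 1.80872483
(T ratio)^alpha = 1.80872483^1.8 = 2.905832
(P/Pref)^beta = 7^(-0.23) = 0.639186
SL = 0.44 * 2.905832 * 0.639186 = 0.8172 m/s


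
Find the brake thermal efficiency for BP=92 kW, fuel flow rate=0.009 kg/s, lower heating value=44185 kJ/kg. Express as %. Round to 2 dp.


eta_BTE = (BP / (mf * LHV)) * 100
Denominator = 0.009 * 44185 = 397.6650 kW
eta_BTE = (92 / 397.6650) * 100 = 23.14%


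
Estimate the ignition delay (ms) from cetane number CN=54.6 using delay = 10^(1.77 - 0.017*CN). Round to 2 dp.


delay = 10^(1.77 - 0.017*CN)
Exponent = 1.77 - 0.017*54.6 = 0.8418
delay = 10^0.8418 = 6.95 ms


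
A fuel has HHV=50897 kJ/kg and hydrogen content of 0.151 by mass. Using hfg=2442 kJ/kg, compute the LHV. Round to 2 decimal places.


LHV = HHV - hfg * 9 * H
Water correction = 2442 * 9 * 0.151 = 3318.678 kJ/kg
LHV = 50897 - 3318.678 = 47578.32 kJ/kg


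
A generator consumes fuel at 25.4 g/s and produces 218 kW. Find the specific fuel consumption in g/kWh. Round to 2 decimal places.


SFC = (mf / BP) * 3600
Rate = 25.4 / 218 = 0.116514 g/(s*kW)
SFC = 0.116514 * 3600 = 419.45 g/kWh


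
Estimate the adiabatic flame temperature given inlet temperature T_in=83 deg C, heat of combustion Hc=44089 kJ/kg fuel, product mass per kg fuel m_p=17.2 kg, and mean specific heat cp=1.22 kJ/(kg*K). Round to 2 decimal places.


T_ad = T_in + Hc / (m_p * cp)
Denominator = 17.2 * 1.22 = 20.9840
Temperature rise = 44089 / 20.9840 = 2101.08 K
T_ad = 83 + 2101.08 = 2184.08 deg C


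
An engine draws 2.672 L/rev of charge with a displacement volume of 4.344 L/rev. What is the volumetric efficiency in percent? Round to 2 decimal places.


eta_v = (V_actual / V_disp) * 100
Ratio = 2.672 / 4.344 = 0.6151
eta_v = 0.6151 * 100 = 61.51%


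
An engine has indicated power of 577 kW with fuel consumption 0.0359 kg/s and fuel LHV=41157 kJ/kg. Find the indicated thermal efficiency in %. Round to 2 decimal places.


eta_ith = (IP / (mf * LHV)) * 100
Denominator = 0.0359 * 41157 = 1477.5363 kW
eta_ith = (577 / 1477.5363) * 100 = 39.05%


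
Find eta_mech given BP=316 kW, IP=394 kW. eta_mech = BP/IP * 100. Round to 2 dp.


eta_mech = (BP / IP) * 100
Ratio = 316 / 394 = 0.8020
eta_mech = 0.8020 * 100 = 80.20%


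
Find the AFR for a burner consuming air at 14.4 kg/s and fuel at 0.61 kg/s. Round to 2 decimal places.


AFR = m_air / m_fuel
AFR = 14.4 / 0.61 = 23.61


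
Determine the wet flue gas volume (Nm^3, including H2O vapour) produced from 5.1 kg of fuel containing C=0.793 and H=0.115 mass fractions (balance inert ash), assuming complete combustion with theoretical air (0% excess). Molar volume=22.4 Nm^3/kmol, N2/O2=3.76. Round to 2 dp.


Per kg fuel: CO2 = (C/12 kmol)*22.4 = (0.793/12)*22.4 = 1.48027 Nm^3
Per kg fuel: H2O = (H/2 kmol)*22.4 = (0.115/2)*22.4 = 1.28800 Nm^3
O2 needed per kg fuel = C/12 + H/4 = 0.793/12 + 0.115/4 = 0.09483333 kmol
Per kg fuel: N2 = O2*3.76*22.4 = 0.09483333*3.76*22.4 = 7.98724 Nm^3
Total per kg = 1.48027 + 1.28800 + 7.98724 = 10.75551 Nm^3
Total = 10.75551 * 5.1 = 54.85 Nm^3


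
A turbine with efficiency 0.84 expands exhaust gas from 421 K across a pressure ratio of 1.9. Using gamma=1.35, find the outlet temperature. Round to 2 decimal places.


T_out = T_in * (1 - eta * (1 - PR^(-(gamma-1)/gamma)))
Exponent = -(1.35-1)/1.35 = -0.25925926
PR^exp = 1.9^(-0.25925926) = 0.84670193
Factor = 1 - 0.84*(1 - 0.84670193) = 0.87122962
T_out = 421 * 0.87122962 = 366.79 K


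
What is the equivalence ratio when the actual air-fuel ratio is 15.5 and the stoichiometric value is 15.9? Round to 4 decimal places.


phi = AFR_stoich / AFR_actual
phi = 15.9 / 15.5 = 1.0258


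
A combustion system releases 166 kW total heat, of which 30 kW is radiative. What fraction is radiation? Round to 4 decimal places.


f_rad = Q_rad / Q_total
f_rad = 30 / 166 = 0.1807


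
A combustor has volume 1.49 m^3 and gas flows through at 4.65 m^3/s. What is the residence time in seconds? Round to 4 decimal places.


tau = V / Q_flow
tau = 1.49 / 4.65 = 0.3204 s


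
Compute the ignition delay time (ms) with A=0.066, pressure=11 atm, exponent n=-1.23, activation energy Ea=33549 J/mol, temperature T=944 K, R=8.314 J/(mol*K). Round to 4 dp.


tau = A * P^n * exp(Ea/(R*T))
P^n = 11^(-1.23) = 0.05237053
Ea/(R*T) = 33549/(8.314*944) = 4.274621
exp(Ea/(R*T)) = 71.852867
tau = 0.066 * 0.05237053 * 71.852867 = 0.2484 ms


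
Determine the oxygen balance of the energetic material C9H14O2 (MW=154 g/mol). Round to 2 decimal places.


OB = -1600 * (2C + H/2 - O) / MW
Inner = 2*9 + 14/2 - 2 = 23.00
OB = -1600 * 23.00 / 154 = -238.96%


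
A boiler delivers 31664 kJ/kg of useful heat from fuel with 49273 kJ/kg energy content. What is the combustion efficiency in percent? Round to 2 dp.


Efficiency = (Q_useful / Q_fuel) * 100
Efficiency = (31664 / 49273) * 100
Efficiency = 0.6426 * 100 = 64.26%


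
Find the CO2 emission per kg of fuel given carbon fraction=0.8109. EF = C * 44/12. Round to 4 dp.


EF = C_frac * (M_CO2 / M_C)
EF = 0.8109 * (44/12)
EF = 0.8109 * 3.666667 = 2.9733 kg_CO2/kg_fuel


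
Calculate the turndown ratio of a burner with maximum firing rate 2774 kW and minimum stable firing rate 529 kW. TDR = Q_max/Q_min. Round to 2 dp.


TDR = Q_max / Q_min
TDR = 2774 / 529 = 5.24


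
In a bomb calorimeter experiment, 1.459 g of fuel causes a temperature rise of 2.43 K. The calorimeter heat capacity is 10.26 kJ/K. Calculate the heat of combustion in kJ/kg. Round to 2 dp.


Hc = C_cal * delta_T / m_fuel
Q_released = 10.26 * 2.43 = 24.9318 kJ
m_fuel = 1.459 g = 1.459/1000 kg = 0.001459 kg
Hc = 24.9318 / 0.001459 = 17088.28 kJ/kg


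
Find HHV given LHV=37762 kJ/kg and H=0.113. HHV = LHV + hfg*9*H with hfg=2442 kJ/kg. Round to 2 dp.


HHV = LHV + hfg * 9 * H
Water addition = 2442 * 9 * 0.113 = 2483.514 kJ/kg
HHV = 37762 + 2483.514 = 40245.51 kJ/kg


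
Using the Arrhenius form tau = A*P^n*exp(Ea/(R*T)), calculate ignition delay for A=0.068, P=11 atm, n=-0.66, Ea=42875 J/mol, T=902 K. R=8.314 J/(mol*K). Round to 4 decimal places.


tau = A * P^n * exp(Ea/(R*T))
P^n = 11^(-0.66) = 0.20543802
Ea/(R*T) = 42875/(8.314*902) = 5.717255
exp(Ea/(R*T)) = 304.069156
tau = 0.068 * 0.20543802 * 304.069156 = 4.2478 ms


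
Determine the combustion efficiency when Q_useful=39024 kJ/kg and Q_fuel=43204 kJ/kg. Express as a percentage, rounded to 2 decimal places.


Efficiency = (Q_useful / Q_fuel) * 100
Efficiency = (39024 / 43204) * 100
Efficiency = 0.9032 * 100 = 90.32%


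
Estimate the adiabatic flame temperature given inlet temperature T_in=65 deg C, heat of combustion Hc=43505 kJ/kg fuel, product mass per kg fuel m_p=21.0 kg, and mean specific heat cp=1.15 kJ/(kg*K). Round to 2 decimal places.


T_ad = T_in + Hc / (m_p * cp)
Denominator = 21.0 * 1.15 = 24.1500
Temperature rise = 43505 / 24.1500 = 1801.45 K
T_ad = 65 + 1801.45 = 1866.45 deg C


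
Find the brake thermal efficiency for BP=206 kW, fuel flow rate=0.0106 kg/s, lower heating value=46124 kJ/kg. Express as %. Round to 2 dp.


eta_BTE = (BP / (mf * LHV)) * 100
Denominator = 0.0106 * 46124 = 488.9144 kW
eta_BTE = (206 / 488.9144) * 100 = 42.13%


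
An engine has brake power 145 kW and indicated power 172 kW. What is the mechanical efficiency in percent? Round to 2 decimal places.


eta_mech = (BP / IP) * 100
Ratio = 145 / 172 = 0.8430
eta_mech = 0.8430 * 100 = 84.30%


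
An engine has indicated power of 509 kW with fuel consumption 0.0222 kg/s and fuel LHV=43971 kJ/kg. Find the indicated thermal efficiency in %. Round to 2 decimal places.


eta_ith = (IP / (mf * LHV)) * 100
Denominator = 0.0222 * 43971 = 976.1562 kW
eta_ith = (509 / 976.1562) * 100 = 52.14%


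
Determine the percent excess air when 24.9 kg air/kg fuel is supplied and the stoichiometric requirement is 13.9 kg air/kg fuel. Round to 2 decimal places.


Excess air = actual - stoichiometric = 24.9 - 13.9 = 11.00 kg/kg fuel
Excess air % = (excess / stoich) * 100 = (11.00 / 13.9) * 100 = 79.14%


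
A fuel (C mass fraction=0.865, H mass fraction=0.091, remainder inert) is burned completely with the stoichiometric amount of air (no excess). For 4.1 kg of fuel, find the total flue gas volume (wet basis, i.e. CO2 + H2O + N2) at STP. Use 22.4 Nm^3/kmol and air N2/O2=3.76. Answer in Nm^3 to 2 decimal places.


Per kg fuel: CO2 = (C/12 kmol)*22.4 = (0.865/12)*22.4 = 1.61467 Nm^3
Per kg fuel: H2O = (H/2 kmol)*22.4 = (0.091/2)*22.4 = 1.01920 Nm^3
O2 needed per kg fuel = C/12 + H/4 = 0.865/12 + 0.091/4 = 0.09483333 kmol
Per kg fuel: N2 = O2*3.76*22.4 = 0.09483333*3.76*22.4 = 7.98724 Nm^3
Total per kg = 1.61467 + 1.01920 + 7.98724 = 10.62111 Nm^3
Total = 10.62111 * 4.1 = 43.55 Nm^3


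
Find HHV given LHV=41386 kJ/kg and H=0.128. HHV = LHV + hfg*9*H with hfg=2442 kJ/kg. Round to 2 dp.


HHV = LHV + hfg * 9 * H
Water addition = 2442 * 9 * 0.128 = 2813.184 kJ/kg
HHV = 41386 + 2813.184 = 44199.18 kJ/kg


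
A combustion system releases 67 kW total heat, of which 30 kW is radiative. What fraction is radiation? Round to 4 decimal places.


f_rad = Q_rad / Q_total
f_rad = 30 / 67 = 0.4478


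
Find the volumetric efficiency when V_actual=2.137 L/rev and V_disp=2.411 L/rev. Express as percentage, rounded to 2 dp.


eta_v = (V_actual / V_disp) * 100
Ratio = 2.137 / 2.411 = 0.8864
eta_v = 0.8864 * 100 = 88.64%


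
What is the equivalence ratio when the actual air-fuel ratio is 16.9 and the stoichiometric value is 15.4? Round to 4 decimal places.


phi = AFR_stoich / AFR_actual
phi = 15.4 / 16.9 = 0.9112


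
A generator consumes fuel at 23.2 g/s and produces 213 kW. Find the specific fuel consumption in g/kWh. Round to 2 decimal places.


SFC = (mf / BP) * 3600
Rate = 23.2 / 213 = 0.108920 g/(s*kW)
SFC = 0.108920 * 3600 = 392.11 g/kWh


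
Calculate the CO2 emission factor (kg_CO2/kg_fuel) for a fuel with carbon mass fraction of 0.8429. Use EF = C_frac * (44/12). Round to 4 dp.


EF = C_frac * (M_CO2 / M_C)
EF = 0.8429 * (44/12)
EF = 0.8429 * 3.666667 = 3.0906 kg_CO2/kg_fuel


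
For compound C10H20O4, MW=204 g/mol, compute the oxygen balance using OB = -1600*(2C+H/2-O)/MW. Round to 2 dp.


OB = -1600 * (2C + H/2 - O) / MW
Inner = 2*10 + 20/2 - 4 = 26.00
OB = -1600 * 26.00 / 204 = -203.92%
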